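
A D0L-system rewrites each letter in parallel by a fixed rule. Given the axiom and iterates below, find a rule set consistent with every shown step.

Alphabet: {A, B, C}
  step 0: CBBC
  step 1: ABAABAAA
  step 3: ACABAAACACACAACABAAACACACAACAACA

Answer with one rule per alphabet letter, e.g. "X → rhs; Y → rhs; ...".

  step 0 ⇒ step 1: CBBC ⇒ A·BAA·BAA·A
    B ↦ BAA
    C ↦ A
    A ↦ AC  (constrained at step 1)

A->AC, B->BAA, C->A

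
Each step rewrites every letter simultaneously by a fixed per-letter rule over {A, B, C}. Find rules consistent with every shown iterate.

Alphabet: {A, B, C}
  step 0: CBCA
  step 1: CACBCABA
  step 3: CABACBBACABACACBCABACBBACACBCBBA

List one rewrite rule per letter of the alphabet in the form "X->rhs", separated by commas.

  step 0 ⇒ step 1: CBCA ⇒ CA·CB·CA·BA
    A ↦ BA
    B ↦ CB
    C ↦ CA

A->BA, B->CB, C->CA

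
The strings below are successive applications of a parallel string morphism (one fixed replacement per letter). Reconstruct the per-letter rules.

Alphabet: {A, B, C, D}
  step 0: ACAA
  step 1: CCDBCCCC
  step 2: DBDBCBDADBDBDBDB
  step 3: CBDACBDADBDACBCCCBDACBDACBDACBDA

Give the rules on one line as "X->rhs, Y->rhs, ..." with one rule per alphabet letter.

  step 2 ⇒ step 3: DBDBCBDADBDBDBDB ⇒ CB·DA·CB·DA·DB·DA·CB·CC·CB·DA·CB·DA·CB·DA·CB·DA
    A ↦ CC
    B ↦ DA
    C ↦ DB
    D ↦ CB

A->CC, B->DA, C->DB, D->CB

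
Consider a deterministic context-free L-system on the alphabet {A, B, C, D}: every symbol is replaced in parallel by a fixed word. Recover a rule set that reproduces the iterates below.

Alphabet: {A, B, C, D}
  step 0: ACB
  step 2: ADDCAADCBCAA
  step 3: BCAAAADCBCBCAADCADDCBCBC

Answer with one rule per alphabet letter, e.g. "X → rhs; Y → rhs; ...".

  step 2 ⇒ step 3: ADDCAADCBCAA ⇒ BC·AA·AA·DC·BC·BC·AA·DC·AD·DC·BC·BC
    A ↦ BC
    B ↦ AD
    C ↦ DC
    D ↦ AA

A->BC, B->AD, C->DC, D->AA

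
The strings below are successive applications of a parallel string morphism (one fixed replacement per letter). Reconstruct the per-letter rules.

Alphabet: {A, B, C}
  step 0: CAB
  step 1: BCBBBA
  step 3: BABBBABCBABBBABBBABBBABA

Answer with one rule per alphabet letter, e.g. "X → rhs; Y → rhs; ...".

  step 0 ⇒ step 1: CAB ⇒ BC·BB·BA
    A ↦ BB
    B ↦ BA
    C ↦ BC

A->BB, B->BA, C->BC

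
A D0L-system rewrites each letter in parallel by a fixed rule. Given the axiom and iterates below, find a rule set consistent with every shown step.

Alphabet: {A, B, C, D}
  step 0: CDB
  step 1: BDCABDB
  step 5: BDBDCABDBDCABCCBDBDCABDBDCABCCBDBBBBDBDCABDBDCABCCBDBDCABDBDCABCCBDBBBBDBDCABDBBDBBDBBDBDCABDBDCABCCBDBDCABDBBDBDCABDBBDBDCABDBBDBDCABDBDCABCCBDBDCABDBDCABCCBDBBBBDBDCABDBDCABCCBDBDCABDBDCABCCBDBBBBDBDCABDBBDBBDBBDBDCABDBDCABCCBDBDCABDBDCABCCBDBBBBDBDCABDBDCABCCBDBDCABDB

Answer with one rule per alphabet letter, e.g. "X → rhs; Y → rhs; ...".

A->CC, B->BDB, C->B, D->DCA

  step 0 ⇒ step 1: CDB ⇒ B·DCA·BDB
    B ↦ BDB
    C ↦ B
    D ↦ DCA
    A ↦ CC  (constrained at step 1)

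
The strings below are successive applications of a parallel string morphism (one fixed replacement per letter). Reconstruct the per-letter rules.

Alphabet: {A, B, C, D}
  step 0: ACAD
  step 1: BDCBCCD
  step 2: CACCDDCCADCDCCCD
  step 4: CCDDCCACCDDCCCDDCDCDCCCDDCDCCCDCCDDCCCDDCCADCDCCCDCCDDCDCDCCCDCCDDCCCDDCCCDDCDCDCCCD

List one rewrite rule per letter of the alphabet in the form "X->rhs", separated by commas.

A->B, B->CA, C->DC, D->CCD

  step 1 ⇒ step 2: BDCBCCD ⇒ CA·CCD·DC·CA·DC·DC·CCD
    B ↦ CA
    C ↦ DC
    D ↦ CCD
  step 0 ⇒ step 1: ACAD ⇒ B·DC·B·CCD
    A ↦ B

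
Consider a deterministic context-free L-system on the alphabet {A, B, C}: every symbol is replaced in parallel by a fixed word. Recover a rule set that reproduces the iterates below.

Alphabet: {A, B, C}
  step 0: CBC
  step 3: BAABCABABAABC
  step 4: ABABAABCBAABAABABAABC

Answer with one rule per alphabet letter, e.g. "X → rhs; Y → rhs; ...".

A->BA, B->A, C->BC

  step 3 ⇒ step 4: BAABCABABAABC ⇒ A·BA·BA·A·BC·BA·A·BA·A·BA·BA·A·BC
    A ↦ BA
    B ↦ A
    C ↦ BC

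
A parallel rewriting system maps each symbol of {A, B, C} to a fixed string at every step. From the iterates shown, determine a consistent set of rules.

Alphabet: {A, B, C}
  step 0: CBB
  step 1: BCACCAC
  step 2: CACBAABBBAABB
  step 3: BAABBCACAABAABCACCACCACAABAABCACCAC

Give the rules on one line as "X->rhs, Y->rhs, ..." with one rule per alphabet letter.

  step 2 ⇒ step 3: CACBAABBBAABB ⇒ B·AAB·B·CAC·AAB·AAB·CAC·CAC·CAC·AAB·AAB·CAC·CAC
    A ↦ AAB
    B ↦ CAC
    C ↦ B

A->AAB, B->CAC, C->B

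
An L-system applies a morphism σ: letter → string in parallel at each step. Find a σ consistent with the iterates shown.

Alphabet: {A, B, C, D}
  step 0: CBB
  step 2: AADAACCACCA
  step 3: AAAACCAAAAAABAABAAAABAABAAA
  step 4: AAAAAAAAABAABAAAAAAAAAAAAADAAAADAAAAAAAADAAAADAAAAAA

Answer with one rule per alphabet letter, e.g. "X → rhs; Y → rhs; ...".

  step 3 ⇒ step 4: AAAACCAAAAAABAABAAAABAABAAA ⇒ AA·AA·AA·AA·ABA·ABA·AA·AA·AA·AA·AA·AA·D·AA·AA·D·AA·AA·AA·AA·D·AA·AA·D·AA·AA·AA
    A ↦ AA
    B ↦ D
    C ↦ ABA
  step 2 ⇒ step 3: AADAACCACCA ⇒ AA·AA·CCA·AA·AA·ABA·ABA·AA·ABA·ABA·AA
    D ↦ CCA

A->AA, B->D, C->ABA, D->CCA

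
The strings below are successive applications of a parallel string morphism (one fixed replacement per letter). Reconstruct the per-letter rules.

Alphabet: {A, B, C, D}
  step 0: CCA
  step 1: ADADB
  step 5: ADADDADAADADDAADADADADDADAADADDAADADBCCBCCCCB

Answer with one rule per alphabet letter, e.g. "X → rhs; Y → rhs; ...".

  step 0 ⇒ step 1: CCA ⇒ AD·AD·B
    A ↦ B
    C ↦ AD
    B ↦ DA  (constrained at step 1)
    D ↦ CC  (constrained at step 1)

A->B, B->DA, C->AD, D->CC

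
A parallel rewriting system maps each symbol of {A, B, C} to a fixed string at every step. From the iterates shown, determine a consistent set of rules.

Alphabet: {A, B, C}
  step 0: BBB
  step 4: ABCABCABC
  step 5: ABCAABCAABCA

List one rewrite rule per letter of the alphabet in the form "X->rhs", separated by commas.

A->AB, B->C, C->A

  step 4 ⇒ step 5: ABCABCABC ⇒ AB·C·A·AB·C·A·AB·C·A
    A ↦ AB
    B ↦ C
    C ↦ A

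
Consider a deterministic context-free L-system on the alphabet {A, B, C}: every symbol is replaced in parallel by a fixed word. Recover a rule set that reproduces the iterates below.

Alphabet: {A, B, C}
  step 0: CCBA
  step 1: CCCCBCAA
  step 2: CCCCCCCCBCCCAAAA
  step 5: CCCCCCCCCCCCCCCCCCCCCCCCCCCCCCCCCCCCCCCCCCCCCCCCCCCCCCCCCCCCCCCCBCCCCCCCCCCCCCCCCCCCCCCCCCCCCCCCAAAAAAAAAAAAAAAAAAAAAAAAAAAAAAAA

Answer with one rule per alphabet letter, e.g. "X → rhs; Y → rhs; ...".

A->AA, B->BC, C->CC

  step 1 ⇒ step 2: CCCCBCAA ⇒ CC·CC·CC·CC·BC·CC·AA·AA
    A ↦ AA
    B ↦ BC
    C ↦ CC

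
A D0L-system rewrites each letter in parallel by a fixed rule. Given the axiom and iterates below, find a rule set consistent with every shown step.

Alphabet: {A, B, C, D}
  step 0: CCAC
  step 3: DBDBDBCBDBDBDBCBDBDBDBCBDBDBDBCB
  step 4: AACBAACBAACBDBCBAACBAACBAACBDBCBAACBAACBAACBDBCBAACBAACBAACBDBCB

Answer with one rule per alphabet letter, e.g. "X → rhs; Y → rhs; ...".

  step 3 ⇒ step 4: DBDBDBCBDBDBDBCBDBDBDBCBDBDBDBCB ⇒ AA·CB·AA·CB·AA·CB·DB·CB·AA·CB·AA·CB·AA·CB·DB·CB·AA·CB·AA·CB·AA·CB·DB·CB·AA·CB·AA·CB·AA·CB·DB·CB
    B ↦ CB
    C ↦ DB
    D ↦ AA
    A ↦ DB  (constrained at step 0)

A->DB, B->CB, C->DB, D->AA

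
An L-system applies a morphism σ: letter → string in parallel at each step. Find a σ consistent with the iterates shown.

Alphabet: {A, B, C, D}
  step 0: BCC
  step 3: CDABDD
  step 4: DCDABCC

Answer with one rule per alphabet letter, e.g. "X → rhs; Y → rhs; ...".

A->D, B->AB, C->D, D->C

  step 3 ⇒ step 4: CDABDD ⇒ D·C·D·AB·C·C
    A ↦ D
    B ↦ AB
    C ↦ D
    D ↦ C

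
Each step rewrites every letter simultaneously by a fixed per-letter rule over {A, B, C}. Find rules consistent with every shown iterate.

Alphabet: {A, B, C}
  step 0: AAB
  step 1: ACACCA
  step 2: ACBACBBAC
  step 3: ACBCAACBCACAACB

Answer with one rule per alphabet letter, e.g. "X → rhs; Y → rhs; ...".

  step 2 ⇒ step 3: ACBACBBAC ⇒ AC·B·CA·AC·B·CA·CA·AC·B
    A ↦ AC
    B ↦ CA
    C ↦ B

A->AC, B->CA, C->B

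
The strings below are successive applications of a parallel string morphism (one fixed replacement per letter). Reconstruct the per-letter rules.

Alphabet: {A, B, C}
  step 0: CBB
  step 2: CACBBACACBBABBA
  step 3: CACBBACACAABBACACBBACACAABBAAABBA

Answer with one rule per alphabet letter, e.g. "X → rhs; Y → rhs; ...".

  step 2 ⇒ step 3: CACBBACACBBABBA ⇒ CAC·BBA·CAC·A·A·BBA·CAC·BBA·CAC·A·A·BBA·A·A·BBA
    A ↦ BBA
    B ↦ A
    C ↦ CAC

A->BBA, B->A, C->CAC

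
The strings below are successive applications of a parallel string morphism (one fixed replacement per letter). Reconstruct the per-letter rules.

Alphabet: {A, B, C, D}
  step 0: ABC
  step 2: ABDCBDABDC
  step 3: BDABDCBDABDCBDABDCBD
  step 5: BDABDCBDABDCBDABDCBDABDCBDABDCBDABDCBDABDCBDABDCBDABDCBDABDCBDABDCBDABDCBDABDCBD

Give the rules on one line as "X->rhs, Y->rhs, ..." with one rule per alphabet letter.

  step 2 ⇒ step 3: ABDCBDABDC ⇒ BD·A·BDC·BD·A·BDC·BD·A·BDC·BD
    A ↦ BD
    B ↦ A
    C ↦ BD
    D ↦ BDC

A->BD, B->A, C->BD, D->BDC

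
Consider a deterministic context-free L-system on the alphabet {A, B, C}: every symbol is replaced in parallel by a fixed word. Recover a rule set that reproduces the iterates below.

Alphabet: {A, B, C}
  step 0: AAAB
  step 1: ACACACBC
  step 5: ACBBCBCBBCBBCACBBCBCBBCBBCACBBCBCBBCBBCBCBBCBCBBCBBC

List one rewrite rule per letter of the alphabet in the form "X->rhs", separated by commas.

A->AC, B->BC, C->B

  step 0 ⇒ step 1: AAAB ⇒ AC·AC·AC·BC
    A ↦ AC
    B ↦ BC
    C ↦ B  (constrained at step 1)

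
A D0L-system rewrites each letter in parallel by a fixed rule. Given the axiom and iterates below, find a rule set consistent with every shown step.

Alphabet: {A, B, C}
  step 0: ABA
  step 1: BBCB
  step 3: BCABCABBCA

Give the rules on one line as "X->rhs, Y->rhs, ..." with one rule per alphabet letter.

  step 0 ⇒ step 1: ABA ⇒ B·BC·B
    A ↦ B
    B ↦ BC
    C ↦ A  (constrained at step 1)

A->B, B->BC, C->A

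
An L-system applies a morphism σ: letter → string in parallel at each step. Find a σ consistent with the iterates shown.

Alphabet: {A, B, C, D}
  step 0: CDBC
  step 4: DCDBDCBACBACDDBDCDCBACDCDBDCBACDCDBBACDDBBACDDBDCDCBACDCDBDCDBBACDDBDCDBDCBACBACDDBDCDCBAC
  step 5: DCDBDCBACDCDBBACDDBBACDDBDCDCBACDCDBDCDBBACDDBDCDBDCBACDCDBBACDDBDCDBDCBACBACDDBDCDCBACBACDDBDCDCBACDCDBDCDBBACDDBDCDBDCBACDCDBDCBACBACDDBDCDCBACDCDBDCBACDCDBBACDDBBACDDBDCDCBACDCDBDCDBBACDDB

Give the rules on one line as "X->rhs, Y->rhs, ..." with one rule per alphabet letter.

A->D, B->BAC, C->DB, D->DC

  step 4 ⇒ step 5: DCDBDCBACBACDDBDCDCBACDCDBDCBACDCDBBACDDBBACDDBDCDCBACDCDBDCDBBACDDBDCDBDCBACBACDDBDCDCBAC ⇒ DC·DB·DC·BAC·DC·DB·BAC·D·DB·BAC·D·DB·DC·DC·BAC·DC·DB·DC·DB·BAC·D·DB·DC·DB·DC·BAC·DC·DB·BAC·D·DB·DC·DB·DC·BAC·BAC·D·DB·DC·DC·BAC·BAC·D·DB·DC·DC·BAC·DC·DB·DC·DB·BAC·D·DB·DC·DB·DC·BAC·DC·DB·DC·BAC·BAC·D·DB·DC·DC·BAC·DC·DB·DC·BAC·DC·DB·BAC·D·DB·BAC·D·DB·DC·DC·BAC·DC·DB·DC·DB·BAC·D·DB
    A ↦ D
    B ↦ BAC
    C ↦ DB
    D ↦ DC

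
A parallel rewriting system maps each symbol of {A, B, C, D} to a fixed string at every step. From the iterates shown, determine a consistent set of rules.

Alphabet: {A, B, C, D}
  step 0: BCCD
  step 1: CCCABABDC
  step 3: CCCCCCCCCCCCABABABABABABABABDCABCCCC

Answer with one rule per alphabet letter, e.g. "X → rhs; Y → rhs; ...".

A->C, B->CCC, C->AB, D->DC

  step 0 ⇒ step 1: BCCD ⇒ CCC·AB·AB·DC
    B ↦ CCC
    C ↦ AB
    D ↦ DC
    A ↦ C  (constrained at step 1)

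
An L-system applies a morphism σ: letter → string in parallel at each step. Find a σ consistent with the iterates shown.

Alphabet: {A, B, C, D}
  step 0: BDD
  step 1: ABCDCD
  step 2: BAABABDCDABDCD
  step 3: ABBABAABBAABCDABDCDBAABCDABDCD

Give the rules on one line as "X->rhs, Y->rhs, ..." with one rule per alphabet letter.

A->BA, B->AB, C->ABD, D->CD

  step 2 ⇒ step 3: BAABABDCDABDCD ⇒ AB·BA·BA·AB·BA·AB·CD·ABD·CD·BA·AB·CD·ABD·CD
    A ↦ BA
    B ↦ AB
    C ↦ ABD
    D ↦ CD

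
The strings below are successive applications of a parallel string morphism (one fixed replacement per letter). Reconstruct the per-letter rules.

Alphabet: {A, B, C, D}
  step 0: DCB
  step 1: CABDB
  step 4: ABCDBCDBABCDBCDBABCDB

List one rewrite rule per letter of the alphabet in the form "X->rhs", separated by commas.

  step 0 ⇒ step 1: DCB ⇒ C·AB·DB
    B ↦ DB
    C ↦ AB
    D ↦ C
    A ↦ C  (constrained at step 1)

A->C, B->DB, C->AB, D->C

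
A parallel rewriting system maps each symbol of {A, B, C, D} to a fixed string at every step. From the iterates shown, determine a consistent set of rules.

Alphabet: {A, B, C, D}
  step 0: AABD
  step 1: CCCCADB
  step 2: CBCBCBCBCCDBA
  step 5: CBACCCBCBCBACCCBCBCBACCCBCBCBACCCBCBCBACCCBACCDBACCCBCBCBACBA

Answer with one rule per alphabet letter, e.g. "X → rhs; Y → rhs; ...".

  step 1 ⇒ step 2: CCCCADB ⇒ CB·CB·CB·CB·CC·DB·A
    A ↦ CC
    B ↦ A
    C ↦ CB
    D ↦ DB

A->CC, B->A, C->CB, D->DB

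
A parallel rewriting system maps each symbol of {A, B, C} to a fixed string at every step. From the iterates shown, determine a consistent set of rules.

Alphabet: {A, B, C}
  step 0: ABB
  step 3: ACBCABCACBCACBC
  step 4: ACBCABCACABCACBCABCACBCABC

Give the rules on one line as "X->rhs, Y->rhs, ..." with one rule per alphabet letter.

  step 3 ⇒ step 4: ACBCABCACBCACBC ⇒ AC·BC·A·BC·AC·A·BC·AC·BC·A·BC·AC·BC·A·BC
    A ↦ AC
    B ↦ A
    C ↦ BC

A->AC, B->A, C->BC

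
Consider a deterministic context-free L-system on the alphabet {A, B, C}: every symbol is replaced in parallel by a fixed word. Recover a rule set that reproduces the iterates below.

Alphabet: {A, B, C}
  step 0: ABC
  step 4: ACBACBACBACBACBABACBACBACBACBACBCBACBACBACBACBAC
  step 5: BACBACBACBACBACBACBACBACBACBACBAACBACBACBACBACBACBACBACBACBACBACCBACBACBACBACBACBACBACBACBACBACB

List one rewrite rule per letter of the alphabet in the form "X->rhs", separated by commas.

A->BA, B->AC, C->CB

  step 4 ⇒ step 5: ACBACBACBACBACBABACBACBACBACBACBCBACBACBACBACBAC ⇒ BA·CB·AC·BA·CB·AC·BA·CB·AC·BA·CB·AC·BA·CB·AC·BA·AC·BA·CB·AC·BA·CB·AC·BA·CB·AC·BA·CB·AC·BA·CB·AC·CB·AC·BA·CB·AC·BA·CB·AC·BA·CB·AC·BA·CB·AC·BA·CB
    A ↦ BA
    B ↦ AC
    C ↦ CB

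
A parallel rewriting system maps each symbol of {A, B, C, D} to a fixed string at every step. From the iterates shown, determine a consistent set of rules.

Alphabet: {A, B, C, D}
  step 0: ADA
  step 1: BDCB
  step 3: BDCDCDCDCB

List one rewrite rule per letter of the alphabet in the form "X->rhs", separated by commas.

  step 0 ⇒ step 1: ADA ⇒ B·DC·B
    A ↦ B
    D ↦ DC
    B ↦ A  (constrained at step 1)
    C ↦ DC  (constrained at step 1)

A->B, B->A, C->DC, D->DC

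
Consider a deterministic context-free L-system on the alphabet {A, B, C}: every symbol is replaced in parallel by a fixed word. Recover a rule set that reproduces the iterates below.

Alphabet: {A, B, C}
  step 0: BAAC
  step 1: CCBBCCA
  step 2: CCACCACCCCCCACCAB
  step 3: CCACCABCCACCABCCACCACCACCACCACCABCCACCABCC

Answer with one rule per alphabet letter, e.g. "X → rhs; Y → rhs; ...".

A->B, B->CC, C->CCA

  step 2 ⇒ step 3: CCACCACCCCCCACCAB ⇒ CCA·CCA·B·CCA·CCA·B·CCA·CCA·CCA·CCA·CCA·CCA·B·CCA·CCA·B·CC
    A ↦ B
    B ↦ CC
    C ↦ CCA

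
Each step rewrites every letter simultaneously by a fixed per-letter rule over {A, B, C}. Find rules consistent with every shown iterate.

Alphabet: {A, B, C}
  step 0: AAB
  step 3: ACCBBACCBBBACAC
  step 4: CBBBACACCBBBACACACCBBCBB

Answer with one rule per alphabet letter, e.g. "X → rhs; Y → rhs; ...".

  step 3 ⇒ step 4: ACCBBACCBBBACAC ⇒ CB·B·B·AC·AC·CB·B·B·AC·AC·AC·CB·B·CB·B
    A ↦ CB
    B ↦ AC
    C ↦ B

A->CB, B->AC, C->B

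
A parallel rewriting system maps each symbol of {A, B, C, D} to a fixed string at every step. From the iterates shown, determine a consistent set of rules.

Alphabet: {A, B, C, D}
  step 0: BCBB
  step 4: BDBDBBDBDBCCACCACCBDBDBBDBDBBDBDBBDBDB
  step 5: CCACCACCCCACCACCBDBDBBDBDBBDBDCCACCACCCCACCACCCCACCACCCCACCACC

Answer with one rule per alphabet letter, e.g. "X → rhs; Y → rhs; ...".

  step 4 ⇒ step 5: BDBDBBDBDBCCACCACCBDBDBBDBDBBDBDBBDBDB ⇒ CC·A·CC·A·CC·CC·A·CC·A·CC·BD·BD·B·BD·BD·B·BD·BD·CC·A·CC·A·CC·CC·A·CC·A·CC·CC·A·CC·A·CC·CC·A·CC·A·CC
    A ↦ B
    B ↦ CC
    C ↦ BD
    D ↦ A

A->B, B->CC, C->BD, D->A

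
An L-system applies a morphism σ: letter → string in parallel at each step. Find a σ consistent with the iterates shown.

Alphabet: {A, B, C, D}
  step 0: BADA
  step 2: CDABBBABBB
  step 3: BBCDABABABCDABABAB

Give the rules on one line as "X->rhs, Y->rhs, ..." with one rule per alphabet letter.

  step 2 ⇒ step 3: CDABBBABBB ⇒ B·B·CD·AB·AB·AB·CD·AB·AB·AB
    A ↦ CD
    B ↦ AB
    C ↦ B
    D ↦ B

A->CD, B->AB, C->B, D->B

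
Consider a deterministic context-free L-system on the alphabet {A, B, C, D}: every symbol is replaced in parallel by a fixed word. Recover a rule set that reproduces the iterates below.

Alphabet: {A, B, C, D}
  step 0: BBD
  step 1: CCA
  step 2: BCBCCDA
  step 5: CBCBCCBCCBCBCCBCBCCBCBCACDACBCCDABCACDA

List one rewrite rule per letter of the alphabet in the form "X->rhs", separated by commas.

A->CDA, B->C, C->BC, D->A

  step 1 ⇒ step 2: CCA ⇒ BC·BC·CDA
    A ↦ CDA
    C ↦ BC
  step 0 ⇒ step 1: BBD ⇒ C·C·A
    B ↦ C
  step 0 ⇒ step 1: BBD ⇒ C·C·A
    D ↦ A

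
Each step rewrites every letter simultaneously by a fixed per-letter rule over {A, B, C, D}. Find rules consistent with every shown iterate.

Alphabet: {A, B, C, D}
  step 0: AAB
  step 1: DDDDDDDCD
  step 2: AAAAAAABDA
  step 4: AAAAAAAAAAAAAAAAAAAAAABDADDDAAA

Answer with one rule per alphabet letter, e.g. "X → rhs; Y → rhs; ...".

  step 1 ⇒ step 2: DDDDDDDCD ⇒ A·A·A·A·A·A·A·BD·A
    C ↦ BD
    D ↦ A
  step 0 ⇒ step 1: AAB ⇒ DDD·DDD·DCD
    A ↦ DDD
  step 0 ⇒ step 1: AAB ⇒ DDD·DDD·DCD
    B ↦ DCD

A->DDD, B->DCD, C->BD, D->A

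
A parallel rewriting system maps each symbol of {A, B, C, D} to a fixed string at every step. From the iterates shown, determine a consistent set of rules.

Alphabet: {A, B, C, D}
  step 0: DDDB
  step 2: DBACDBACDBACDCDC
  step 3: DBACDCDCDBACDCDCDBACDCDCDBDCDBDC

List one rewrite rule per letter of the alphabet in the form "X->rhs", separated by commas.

A->DC, B->AC, C->DC, D->DB

  step 2 ⇒ step 3: DBACDBACDBACDCDC ⇒ DB·AC·DC·DC·DB·AC·DC·DC·DB·AC·DC·DC·DB·DC·DB·DC
    A ↦ DC
    B ↦ AC
    C ↦ DC
    D ↦ DB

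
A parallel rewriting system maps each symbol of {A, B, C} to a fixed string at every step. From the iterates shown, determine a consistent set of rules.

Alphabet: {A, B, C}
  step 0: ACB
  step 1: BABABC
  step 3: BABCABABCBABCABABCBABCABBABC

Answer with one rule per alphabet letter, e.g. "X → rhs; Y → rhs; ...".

  step 0 ⇒ step 1: ACB ⇒ B·AB·ABC
    A ↦ B
    B ↦ ABC
    C ↦ AB

A->B, B->ABC, C->AB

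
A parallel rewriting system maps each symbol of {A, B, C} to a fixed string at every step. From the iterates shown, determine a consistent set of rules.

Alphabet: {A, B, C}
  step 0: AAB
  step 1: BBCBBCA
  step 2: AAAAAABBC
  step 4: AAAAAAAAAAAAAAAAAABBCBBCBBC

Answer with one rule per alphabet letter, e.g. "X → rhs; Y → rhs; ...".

A->BBC, B->A, C->A

  step 1 ⇒ step 2: BBCBBCA ⇒ A·A·A·A·A·A·BBC
    A ↦ BBC
    B ↦ A
    C ↦ A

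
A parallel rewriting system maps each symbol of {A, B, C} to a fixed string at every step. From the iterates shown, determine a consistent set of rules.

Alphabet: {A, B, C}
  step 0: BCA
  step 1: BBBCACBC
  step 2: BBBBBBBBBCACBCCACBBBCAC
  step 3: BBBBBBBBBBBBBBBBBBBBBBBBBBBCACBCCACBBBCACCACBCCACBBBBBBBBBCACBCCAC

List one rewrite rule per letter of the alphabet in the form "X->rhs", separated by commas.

A->BC, B->BBB, C->CAC

  step 2 ⇒ step 3: BBBBBBBBBCACBCCACBBBCAC ⇒ BBB·BBB·BBB·BBB·BBB·BBB·BBB·BBB·BBB·CAC·BC·CAC·BBB·CAC·CAC·BC·CAC·BBB·BBB·BBB·CAC·BC·CAC
    A ↦ BC
    B ↦ BBB
    C ↦ CAC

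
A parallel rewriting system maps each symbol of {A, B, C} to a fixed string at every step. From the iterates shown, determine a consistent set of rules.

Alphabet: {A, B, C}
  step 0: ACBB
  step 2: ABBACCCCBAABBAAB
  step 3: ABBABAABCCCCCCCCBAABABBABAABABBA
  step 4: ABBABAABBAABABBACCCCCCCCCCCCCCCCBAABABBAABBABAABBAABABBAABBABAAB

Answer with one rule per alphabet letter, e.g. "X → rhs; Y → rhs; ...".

  step 3 ⇒ step 4: ABBABAABCCCCCCCCBAABABBABAABABBA ⇒ AB·BA·BA·AB·BA·AB·AB·BA·CC·CC·CC·CC·CC·CC·CC·CC·BA·AB·AB·BA·AB·BA·BA·AB·BA·AB·AB·BA·AB·BA·BA·AB
    A ↦ AB
    B ↦ BA
    C ↦ CC

A->AB, B->BA, C->CC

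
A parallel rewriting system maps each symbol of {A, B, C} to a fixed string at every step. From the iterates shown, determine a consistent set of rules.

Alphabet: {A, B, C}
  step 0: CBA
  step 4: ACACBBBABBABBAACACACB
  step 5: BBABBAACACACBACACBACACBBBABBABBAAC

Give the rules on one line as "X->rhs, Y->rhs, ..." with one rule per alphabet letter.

  step 4 ⇒ step 5: ACACBBBABBABBAACACACB ⇒ B·BA·B·BA·AC·AC·AC·B·AC·AC·B·AC·AC·B·B·BA·B·BA·B·BA·AC
    A ↦ B
    B ↦ AC
    C ↦ BA

A->B, B->AC, C->BA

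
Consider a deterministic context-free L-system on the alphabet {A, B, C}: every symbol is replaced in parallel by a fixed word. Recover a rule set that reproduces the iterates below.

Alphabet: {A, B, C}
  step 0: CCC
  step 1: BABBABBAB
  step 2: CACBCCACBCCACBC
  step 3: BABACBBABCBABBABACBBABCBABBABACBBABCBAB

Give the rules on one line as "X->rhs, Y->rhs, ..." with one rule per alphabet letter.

  step 2 ⇒ step 3: CACBCCACBCCACBC ⇒ BAB·ACB·BAB·C·BAB·BAB·ACB·BAB·C·BAB·BAB·ACB·BAB·C·BAB
    A ↦ ACB
    B ↦ C
    C ↦ BAB

A->ACB, B->C, C->BAB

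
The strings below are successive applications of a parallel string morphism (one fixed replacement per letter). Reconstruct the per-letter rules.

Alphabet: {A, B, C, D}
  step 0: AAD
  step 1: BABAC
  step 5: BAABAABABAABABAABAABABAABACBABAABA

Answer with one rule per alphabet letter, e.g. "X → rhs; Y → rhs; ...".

A->BA, B->A, C->DA, D->C

  step 0 ⇒ step 1: AAD ⇒ BA·BA·C
    A ↦ BA
    D ↦ C
    B ↦ A  (constrained at step 1)
    C ↦ DA  (constrained at step 1)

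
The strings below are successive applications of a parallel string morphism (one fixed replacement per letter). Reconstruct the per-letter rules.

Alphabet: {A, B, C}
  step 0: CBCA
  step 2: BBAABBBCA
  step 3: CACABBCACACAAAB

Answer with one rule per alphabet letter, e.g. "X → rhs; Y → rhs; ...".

A->B, B->CA, C->AA

  step 2 ⇒ step 3: BBAABBBCA ⇒ CA·CA·B·B·CA·CA·CA·AA·B
    A ↦ B
    B ↦ CA
    C ↦ AA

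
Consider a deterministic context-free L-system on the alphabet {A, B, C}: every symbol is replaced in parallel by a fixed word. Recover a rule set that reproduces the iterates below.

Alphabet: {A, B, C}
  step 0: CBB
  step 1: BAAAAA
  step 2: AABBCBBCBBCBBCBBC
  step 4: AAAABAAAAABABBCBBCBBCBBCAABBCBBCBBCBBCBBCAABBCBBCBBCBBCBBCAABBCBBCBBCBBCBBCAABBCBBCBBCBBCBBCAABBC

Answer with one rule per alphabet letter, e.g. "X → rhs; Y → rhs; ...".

  step 1 ⇒ step 2: BAAAAA ⇒ AA·BBC·BBC·BBC·BBC·BBC
    A ↦ BBC
    B ↦ AA
  step 0 ⇒ step 1: CBB ⇒ BA·AA·AA
    C ↦ BA

A->BBC, B->AA, C->BA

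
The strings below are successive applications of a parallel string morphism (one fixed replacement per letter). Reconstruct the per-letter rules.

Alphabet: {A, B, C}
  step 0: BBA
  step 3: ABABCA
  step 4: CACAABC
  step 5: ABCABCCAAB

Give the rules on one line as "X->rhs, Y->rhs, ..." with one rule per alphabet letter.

A->C, B->A, C->AB

  step 4 ⇒ step 5: CACAABC ⇒ AB·C·AB·C·C·A·AB
    A ↦ C
    B ↦ A
    C ↦ AB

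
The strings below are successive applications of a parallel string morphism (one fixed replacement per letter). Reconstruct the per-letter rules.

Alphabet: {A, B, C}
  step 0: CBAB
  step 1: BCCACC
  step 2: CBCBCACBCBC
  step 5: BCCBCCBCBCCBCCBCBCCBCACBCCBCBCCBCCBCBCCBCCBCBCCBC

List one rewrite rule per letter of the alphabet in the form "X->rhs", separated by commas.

  step 1 ⇒ step 2: BCCACC ⇒ C·BC·BC·AC·BC·BC
    A ↦ AC
    B ↦ C
    C ↦ BC

A->AC, B->C, C->BC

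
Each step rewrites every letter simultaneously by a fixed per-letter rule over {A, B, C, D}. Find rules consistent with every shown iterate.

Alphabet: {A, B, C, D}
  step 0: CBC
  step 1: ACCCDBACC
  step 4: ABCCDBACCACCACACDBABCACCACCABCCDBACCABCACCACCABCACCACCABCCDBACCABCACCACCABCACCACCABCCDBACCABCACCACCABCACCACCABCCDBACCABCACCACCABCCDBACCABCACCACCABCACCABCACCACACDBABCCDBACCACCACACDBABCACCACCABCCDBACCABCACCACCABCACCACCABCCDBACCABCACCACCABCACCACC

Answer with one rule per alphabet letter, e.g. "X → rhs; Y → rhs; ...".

  step 0 ⇒ step 1: CBC ⇒ ACC·CDB·ACC
    B ↦ CDB
    C ↦ ACC
    A ↦ ABC  (constrained at step 1)
    D ↦ ACA  (constrained at step 1)

A->ABC, B->CDB, C->ACC, D->ACA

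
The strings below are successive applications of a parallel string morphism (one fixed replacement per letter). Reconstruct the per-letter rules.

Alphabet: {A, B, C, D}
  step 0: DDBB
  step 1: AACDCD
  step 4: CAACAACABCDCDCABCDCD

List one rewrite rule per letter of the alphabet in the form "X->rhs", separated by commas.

  step 0 ⇒ step 1: DDBB ⇒ A·A·CD·CD
    B ↦ CD
    D ↦ A
    A ↦ B  (constrained at step 1)
    C ↦ CA  (constrained at step 1)

A->B, B->CD, C->CA, D->A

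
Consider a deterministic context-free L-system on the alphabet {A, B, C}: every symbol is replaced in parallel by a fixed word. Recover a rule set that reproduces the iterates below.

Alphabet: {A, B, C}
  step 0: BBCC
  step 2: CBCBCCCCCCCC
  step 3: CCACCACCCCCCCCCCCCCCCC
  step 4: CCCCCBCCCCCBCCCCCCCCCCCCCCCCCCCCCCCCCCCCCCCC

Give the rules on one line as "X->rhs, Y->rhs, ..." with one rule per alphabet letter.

A->CB, B->A, C->CC

  step 3 ⇒ step 4: CCACCACCCCCCCCCCCCCCCC ⇒ CC·CC·CB·CC·CC·CB·CC·CC·CC·CC·CC·CC·CC·CC·CC·CC·CC·CC·CC·CC·CC·CC
    A ↦ CB
    C ↦ CC
  step 2 ⇒ step 3: CBCBCCCCCCCC ⇒ CC·A·CC·A·CC·CC·CC·CC·CC·CC·CC·CC
    B ↦ A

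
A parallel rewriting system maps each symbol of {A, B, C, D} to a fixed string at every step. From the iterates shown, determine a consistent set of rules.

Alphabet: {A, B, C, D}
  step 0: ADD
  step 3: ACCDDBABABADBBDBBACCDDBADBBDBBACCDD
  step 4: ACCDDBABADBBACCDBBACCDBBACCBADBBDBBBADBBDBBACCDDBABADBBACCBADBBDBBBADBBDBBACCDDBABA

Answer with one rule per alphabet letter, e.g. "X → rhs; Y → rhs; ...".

  step 3 ⇒ step 4: ACCDDBABABADBBDBBACCDDBADBBDBBACCDD ⇒ ACC·D·D·BA·BA·DBB·ACC·DBB·ACC·DBB·ACC·BA·DBB·DBB·BA·DBB·DBB·ACC·D·D·BA·BA·DBB·ACC·BA·DBB·DBB·BA·DBB·DBB·ACC·D·D·BA·BA
    A ↦ ACC
    B ↦ DBB
    C ↦ D
    D ↦ BA

A->ACC, B->DBB, C->D, D->BA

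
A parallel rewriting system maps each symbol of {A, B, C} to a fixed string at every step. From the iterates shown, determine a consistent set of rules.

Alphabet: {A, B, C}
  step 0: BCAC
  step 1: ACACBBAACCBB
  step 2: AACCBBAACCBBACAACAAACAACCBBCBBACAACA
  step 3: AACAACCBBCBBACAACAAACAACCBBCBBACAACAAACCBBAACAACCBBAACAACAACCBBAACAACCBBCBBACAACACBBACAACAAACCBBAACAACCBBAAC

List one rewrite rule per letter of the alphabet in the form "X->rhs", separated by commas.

A->AAC, B->ACA, C->CBB

  step 2 ⇒ step 3: AACCBBAACCBBACAACAAACAACCBBCBBACAACA ⇒ AAC·AAC·CBB·CBB·ACA·ACA·AAC·AAC·CBB·CBB·ACA·ACA·AAC·CBB·AAC·AAC·CBB·AAC·AAC·AAC·CBB·AAC·AAC·CBB·CBB·ACA·ACA·CBB·ACA·ACA·AAC·CBB·AAC·AAC·CBB·AAC
    A ↦ AAC
    B ↦ ACA
    C ↦ CBB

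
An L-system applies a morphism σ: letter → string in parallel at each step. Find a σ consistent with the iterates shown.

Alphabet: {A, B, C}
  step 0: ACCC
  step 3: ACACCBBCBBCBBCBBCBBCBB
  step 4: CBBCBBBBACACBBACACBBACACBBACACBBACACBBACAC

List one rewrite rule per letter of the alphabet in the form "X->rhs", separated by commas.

A->C, B->AC, C->BB

  step 3 ⇒ step 4: ACACCBBCBBCBBCBBCBBCBB ⇒ C·BB·C·BB·BB·AC·AC·BB·AC·AC·BB·AC·AC·BB·AC·AC·BB·AC·AC·BB·AC·AC
    A ↦ C
    B ↦ AC
    C ↦ BB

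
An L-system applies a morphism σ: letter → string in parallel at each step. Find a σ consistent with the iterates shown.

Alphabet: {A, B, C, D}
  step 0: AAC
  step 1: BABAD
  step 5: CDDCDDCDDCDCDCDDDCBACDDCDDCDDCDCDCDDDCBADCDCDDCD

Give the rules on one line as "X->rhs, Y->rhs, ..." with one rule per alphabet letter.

  step 0 ⇒ step 1: AAC ⇒ BA·BA·D
    A ↦ BA
    C ↦ D
    B ↦ DC  (constrained at step 1)
    D ↦ CD  (constrained at step 1)

A->BA, B->DC, C->D, D->CD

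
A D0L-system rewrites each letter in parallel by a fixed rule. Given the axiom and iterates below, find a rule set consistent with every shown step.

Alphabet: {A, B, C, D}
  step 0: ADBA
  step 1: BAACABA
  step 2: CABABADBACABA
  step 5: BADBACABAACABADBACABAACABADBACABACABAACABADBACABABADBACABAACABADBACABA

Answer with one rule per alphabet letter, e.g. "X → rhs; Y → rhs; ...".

A->BA, B->CA, C->D, D->A

  step 1 ⇒ step 2: BAACABA ⇒ CA·BA·BA·D·BA·CA·BA
    A ↦ BA
    B ↦ CA
    C ↦ D
  step 0 ⇒ step 1: ADBA ⇒ BA·A·CA·BA
    D ↦ A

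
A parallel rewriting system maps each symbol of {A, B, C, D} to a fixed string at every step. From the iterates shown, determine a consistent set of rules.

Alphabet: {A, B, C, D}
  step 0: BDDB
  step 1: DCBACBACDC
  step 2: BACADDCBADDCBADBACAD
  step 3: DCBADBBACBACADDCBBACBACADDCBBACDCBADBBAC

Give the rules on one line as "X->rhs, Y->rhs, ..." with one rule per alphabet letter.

A->B, B->DC, C->AD, D->BAC

  step 2 ⇒ step 3: BACADDCBADDCBADBACAD ⇒ DC·B·AD·B·BAC·BAC·AD·DC·B·BAC·BAC·AD·DC·B·BAC·DC·B·AD·B·BAC
    A ↦ B
    B ↦ DC
    C ↦ AD
    D ↦ BAC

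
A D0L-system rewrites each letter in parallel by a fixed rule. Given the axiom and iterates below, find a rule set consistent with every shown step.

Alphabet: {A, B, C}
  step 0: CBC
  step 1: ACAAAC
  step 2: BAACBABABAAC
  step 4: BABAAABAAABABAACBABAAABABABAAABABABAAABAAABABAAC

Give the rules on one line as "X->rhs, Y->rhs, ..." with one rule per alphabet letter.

A->BA, B->AA, C->AC

  step 1 ⇒ step 2: ACAAAC ⇒ BA·AC·BA·BA·BA·AC
    A ↦ BA
    C ↦ AC
  step 0 ⇒ step 1: CBC ⇒ AC·AA·AC
    B ↦ AA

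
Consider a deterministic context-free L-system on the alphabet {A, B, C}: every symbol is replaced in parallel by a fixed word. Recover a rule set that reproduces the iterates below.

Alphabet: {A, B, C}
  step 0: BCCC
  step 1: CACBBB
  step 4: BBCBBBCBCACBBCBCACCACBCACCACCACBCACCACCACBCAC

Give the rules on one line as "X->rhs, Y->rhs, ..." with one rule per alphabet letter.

A->BC, B->CAC, C->B

  step 0 ⇒ step 1: BCCC ⇒ CAC·B·B·B
    B ↦ CAC
    C ↦ B
    A ↦ BC  (constrained at step 1)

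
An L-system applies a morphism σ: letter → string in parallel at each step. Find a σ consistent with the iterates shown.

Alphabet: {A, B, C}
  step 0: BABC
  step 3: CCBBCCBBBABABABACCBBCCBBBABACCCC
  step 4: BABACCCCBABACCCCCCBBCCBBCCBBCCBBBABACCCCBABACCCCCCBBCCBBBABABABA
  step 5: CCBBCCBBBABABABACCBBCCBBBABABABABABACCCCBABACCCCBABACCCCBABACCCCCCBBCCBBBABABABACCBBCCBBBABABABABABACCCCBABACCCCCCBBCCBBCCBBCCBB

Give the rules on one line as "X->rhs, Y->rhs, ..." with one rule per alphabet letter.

  step 4 ⇒ step 5: BABACCCCBABACCCCCCBBCCBBCCBBCCBBBABACCCCBABACCCCCCBBCCBBBABABABA ⇒ CC·BB·CC·BB·BA·BA·BA·BA·CC·BB·CC·BB·BA·BA·BA·BA·BA·BA·CC·CC·BA·BA·CC·CC·BA·BA·CC·CC·BA·BA·CC·CC·CC·BB·CC·BB·BA·BA·BA·BA·CC·BB·CC·BB·BA·BA·BA·BA·BA·BA·CC·CC·BA·BA·CC·CC·CC·BB·CC·BB·CC·BB·CC·BB
    A ↦ BB
    B ↦ CC
    C ↦ BA

A->BB, B->CC, C->BA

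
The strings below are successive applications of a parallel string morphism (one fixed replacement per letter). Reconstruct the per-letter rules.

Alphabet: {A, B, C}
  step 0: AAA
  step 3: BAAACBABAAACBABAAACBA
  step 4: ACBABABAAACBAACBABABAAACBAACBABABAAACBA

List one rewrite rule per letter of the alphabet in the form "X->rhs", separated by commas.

A->BA, B->AC, C->A

  step 3 ⇒ step 4: BAAACBABAAACBABAAACBA ⇒ AC·BA·BA·BA·A·AC·BA·AC·BA·BA·BA·A·AC·BA·AC·BA·BA·BA·A·AC·BA
    A ↦ BA
    B ↦ AC
    C ↦ A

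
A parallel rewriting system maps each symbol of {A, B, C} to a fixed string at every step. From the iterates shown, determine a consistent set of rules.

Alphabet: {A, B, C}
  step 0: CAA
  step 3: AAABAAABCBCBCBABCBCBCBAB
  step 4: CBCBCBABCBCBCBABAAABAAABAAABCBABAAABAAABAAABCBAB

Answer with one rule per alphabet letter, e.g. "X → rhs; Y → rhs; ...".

A->CB, B->AB, C->AA

  step 3 ⇒ step 4: AAABAAABCBCBCBABCBCBCBAB ⇒ CB·CB·CB·AB·CB·CB·CB·AB·AA·AB·AA·AB·AA·AB·CB·AB·AA·AB·AA·AB·AA·AB·CB·AB
    A ↦ CB
    B ↦ AB
    C ↦ AA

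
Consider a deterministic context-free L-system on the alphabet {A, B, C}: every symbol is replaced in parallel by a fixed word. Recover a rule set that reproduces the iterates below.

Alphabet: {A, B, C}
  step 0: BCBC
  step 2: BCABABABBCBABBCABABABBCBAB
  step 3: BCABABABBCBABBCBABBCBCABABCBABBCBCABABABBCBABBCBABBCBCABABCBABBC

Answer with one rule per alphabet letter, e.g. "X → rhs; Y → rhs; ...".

  step 2 ⇒ step 3: BCABABABBCBABBCABABABBCBAB ⇒ BC·ABA·BAB·BC·BAB·BC·BAB·BC·BC·ABA·BC·BAB·BC·BC·ABA·BAB·BC·BAB·BC·BAB·BC·BC·ABA·BC·BAB·BC
    A ↦ BAB
    B ↦ BC
    C ↦ ABA

A->BAB, B->BC, C->ABA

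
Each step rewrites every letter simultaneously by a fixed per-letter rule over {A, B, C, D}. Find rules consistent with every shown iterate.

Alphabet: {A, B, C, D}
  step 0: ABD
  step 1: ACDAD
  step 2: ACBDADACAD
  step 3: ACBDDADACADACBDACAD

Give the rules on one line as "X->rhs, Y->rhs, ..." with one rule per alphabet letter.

A->AC, B->D, C->BD, D->AD

  step 2 ⇒ step 3: ACBDADACAD ⇒ AC·BD·D·AD·AC·AD·AC·BD·AC·AD
    A ↦ AC
    B ↦ D
    C ↦ BD
    D ↦ AD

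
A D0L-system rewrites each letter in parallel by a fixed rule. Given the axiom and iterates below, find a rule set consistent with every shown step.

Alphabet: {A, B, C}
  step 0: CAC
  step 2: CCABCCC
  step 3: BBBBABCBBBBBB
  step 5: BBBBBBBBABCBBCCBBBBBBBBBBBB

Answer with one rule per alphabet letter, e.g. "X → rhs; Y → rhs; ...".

  step 2 ⇒ step 3: CCABCCC ⇒ BB·BB·AB·C·BB·BB·BB
    A ↦ AB
    B ↦ C
    C ↦ BB

A->AB, B->C, C->BB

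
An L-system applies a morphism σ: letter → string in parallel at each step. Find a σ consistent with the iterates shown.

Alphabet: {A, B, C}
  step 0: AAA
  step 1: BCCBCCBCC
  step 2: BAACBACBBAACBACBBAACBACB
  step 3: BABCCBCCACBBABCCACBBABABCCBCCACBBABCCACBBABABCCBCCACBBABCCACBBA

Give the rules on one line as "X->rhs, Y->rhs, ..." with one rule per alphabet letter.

  step 2 ⇒ step 3: BAACBACBBAACBACBBAACBACB ⇒ BA·BCC·BCC·ACB·BA·BCC·ACB·BA·BA·BCC·BCC·ACB·BA·BCC·ACB·BA·BA·BCC·BCC·ACB·BA·BCC·ACB·BA
    A ↦ BCC
    B ↦ BA
    C ↦ ACB

A->BCC, B->BA, C->ACB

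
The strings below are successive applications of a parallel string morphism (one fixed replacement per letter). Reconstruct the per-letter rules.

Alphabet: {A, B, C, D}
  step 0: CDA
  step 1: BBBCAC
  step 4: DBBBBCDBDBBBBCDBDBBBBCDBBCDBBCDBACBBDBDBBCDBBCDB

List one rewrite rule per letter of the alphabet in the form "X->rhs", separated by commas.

  step 0 ⇒ step 1: CDA ⇒ BB·BC·AC
    A ↦ AC
    C ↦ BB
    D ↦ BC
    B ↦ DB  (constrained at step 1)

A->AC, B->DB, C->BB, D->BC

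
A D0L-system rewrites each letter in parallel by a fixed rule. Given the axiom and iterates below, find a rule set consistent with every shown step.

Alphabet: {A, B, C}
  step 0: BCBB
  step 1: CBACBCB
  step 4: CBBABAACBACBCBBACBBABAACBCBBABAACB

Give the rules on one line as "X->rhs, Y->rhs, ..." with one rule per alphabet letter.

A->BA, B->CB, C->A

  step 0 ⇒ step 1: BCBB ⇒ CB·A·CB·CB
    B ↦ CB
    C ↦ A
    A ↦ BA  (constrained at step 1)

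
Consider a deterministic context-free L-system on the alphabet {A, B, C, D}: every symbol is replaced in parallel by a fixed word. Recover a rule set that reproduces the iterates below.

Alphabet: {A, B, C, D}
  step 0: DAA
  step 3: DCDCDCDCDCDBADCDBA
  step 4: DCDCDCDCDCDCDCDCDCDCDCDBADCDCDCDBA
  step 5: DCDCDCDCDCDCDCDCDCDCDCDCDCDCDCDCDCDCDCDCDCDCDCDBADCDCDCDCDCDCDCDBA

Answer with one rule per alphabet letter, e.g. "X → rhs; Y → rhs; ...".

A->BA, B->D, C->DC, D->DC

  step 4 ⇒ step 5: DCDCDCDCDCDCDCDCDCDCDCDBADCDCDCDBA ⇒ DC·DC·DC·DC·DC·DC·DC·DC·DC·DC·DC·DC·DC·DC·DC·DC·DC·DC·DC·DC·DC·DC·DC·D·BA·DC·DC·DC·DC·DC·DC·DC·D·BA
    A ↦ BA
    B ↦ D
    C ↦ DC
    D ↦ DC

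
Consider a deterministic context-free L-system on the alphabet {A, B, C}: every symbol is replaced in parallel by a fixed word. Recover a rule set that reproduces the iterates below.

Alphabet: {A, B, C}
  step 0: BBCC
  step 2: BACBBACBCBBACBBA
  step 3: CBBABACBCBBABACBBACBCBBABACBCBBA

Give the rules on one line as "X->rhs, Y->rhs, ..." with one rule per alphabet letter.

  step 2 ⇒ step 3: BACBBACBCBBACBBA ⇒ CB·BA·BA·CB·CB·BA·BA·CB·BA·CB·CB·BA·BA·CB·CB·BA
    A ↦ BA
    B ↦ CB
    C ↦ BA

A->BA, B->CB, C->BA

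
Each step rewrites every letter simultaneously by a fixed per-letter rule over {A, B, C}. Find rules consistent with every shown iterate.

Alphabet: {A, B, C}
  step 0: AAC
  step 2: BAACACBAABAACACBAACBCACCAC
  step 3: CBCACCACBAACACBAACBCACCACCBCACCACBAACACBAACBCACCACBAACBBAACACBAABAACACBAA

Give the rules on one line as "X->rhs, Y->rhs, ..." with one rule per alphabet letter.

A->CAC, B->CB, C->BAA

  step 2 ⇒ step 3: BAACACBAABAACACBAACBCACCAC ⇒ CB·CAC·CAC·BAA·CAC·BAA·CB·CAC·CAC·CB·CAC·CAC·BAA·CAC·BAA·CB·CAC·CAC·BAA·CB·BAA·CAC·BAA·BAA·CAC·BAA
    A ↦ CAC
    B ↦ CB
    C ↦ BAA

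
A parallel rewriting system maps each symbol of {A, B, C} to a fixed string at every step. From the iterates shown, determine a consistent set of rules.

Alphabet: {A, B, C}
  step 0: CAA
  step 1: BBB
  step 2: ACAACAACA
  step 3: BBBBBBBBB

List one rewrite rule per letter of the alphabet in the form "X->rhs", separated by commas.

  step 2 ⇒ step 3: ACAACAACA ⇒ B·B·B·B·B·B·B·B·B
    A ↦ B
    C ↦ B
  step 1 ⇒ step 2: BBB ⇒ ACA·ACA·ACA
    B ↦ ACA

A->B, B->ACA, C->B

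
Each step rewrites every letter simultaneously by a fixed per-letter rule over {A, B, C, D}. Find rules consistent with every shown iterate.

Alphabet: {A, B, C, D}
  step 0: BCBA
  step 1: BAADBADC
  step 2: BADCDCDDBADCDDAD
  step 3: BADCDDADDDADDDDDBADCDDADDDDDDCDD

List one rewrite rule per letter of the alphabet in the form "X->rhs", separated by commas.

A->DC, B->BA, C->AD, D->DD

  step 2 ⇒ step 3: BADCDCDDBADCDDAD ⇒ BA·DC·DD·AD·DD·AD·DD·DD·BA·DC·DD·AD·DD·DD·DC·DD
    A ↦ DC
    B ↦ BA
    C ↦ AD
    D ↦ DD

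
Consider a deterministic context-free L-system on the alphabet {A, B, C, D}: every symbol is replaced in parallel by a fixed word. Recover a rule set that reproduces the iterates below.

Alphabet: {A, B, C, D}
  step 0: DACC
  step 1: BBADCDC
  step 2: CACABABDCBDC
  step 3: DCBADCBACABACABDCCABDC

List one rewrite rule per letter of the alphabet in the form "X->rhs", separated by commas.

  step 2 ⇒ step 3: CACABABDCBDC ⇒ DC·BA·DC·BA·CA·BA·CA·B·DC·CA·B·DC
    A ↦ BA
    B ↦ CA
    C ↦ DC
    D ↦ B

A->BA, B->CA, C->DC, D->B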